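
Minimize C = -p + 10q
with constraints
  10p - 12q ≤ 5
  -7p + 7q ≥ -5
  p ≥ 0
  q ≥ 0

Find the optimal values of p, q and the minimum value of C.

Vertices and C = -p + 10q:
  (25/14, 15/14) → C = 125/14
  (1/2, 0) → C = -1/2
  (0, 0) → C = 0
The feasible region is unbounded (it extends along (0, 1), (1, 1)), but C strictly increases along every unbounded feasible direction, so there is no improving ray and the minimum is attained at a vertex.

The optimum lies where 10p - 12q = 5 and q = 0.
Solving simultaneously gives p = 1/2, q = 0.

p = 1/2, q = 0, minimum C = -1/2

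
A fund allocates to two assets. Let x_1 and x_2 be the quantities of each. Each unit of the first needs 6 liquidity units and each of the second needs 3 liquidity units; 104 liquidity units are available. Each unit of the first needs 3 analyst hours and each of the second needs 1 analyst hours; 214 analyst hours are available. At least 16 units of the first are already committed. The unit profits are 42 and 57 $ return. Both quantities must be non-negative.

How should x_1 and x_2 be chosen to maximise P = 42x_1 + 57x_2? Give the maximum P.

Corner points and P = 42x_1 + 57x_2:
  (52/3, 0) → P = 728
  (16, 0) → P = 672
  (16, 8/3) → P = 824

The binding constraints are 6x_1 + 3x_2 = 104 and x_1 = 16.
Solving simultaneously gives x_1 = 16, x_2 = 8/3.

x_1 = 16, x_2 = 8/3, maximum P = 824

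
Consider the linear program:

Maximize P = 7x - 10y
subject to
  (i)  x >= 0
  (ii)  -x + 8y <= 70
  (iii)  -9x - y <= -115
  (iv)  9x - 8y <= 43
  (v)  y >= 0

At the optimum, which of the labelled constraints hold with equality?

Feasible corners and P = 7x - 10y:
  (850/73, 745/73) → P = -1500/73
  (113/8, 673/64) → P = -201/32
  (107/9, 8) → P = 29/9

The maximum is at (107/9, 8). Substituting into each constraint, equality holds for (iii) and (iv); the remaining constraints have slack.

(iii) and (iv)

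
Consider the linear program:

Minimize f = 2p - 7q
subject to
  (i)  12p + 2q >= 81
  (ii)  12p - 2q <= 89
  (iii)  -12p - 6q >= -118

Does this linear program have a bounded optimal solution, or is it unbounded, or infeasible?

bounded optimum

Feasible corners and f = 2p - 7q:
  (85/12, -2) → f = 169/6
  (125/24, 37/4) → f = -163/3
  (385/48, 29/8) → f = -28/3
The feasible region has finitely many vertices and no improving ray; the minimum is -163/3 at (125/24, 37/4).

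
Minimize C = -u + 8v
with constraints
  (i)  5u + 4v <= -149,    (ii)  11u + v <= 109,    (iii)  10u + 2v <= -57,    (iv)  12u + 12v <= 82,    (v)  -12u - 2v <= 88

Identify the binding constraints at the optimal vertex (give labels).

Feasible corners and C = -u + 8v:
  (7/3, -241/6) → C = -971/3
  (-27/19, -674/19) → C = -5365/19
  (275/12, -1717/12) → C = -14011/12
  (153/5, -1138/5) → C = -9257/5

The minimum is at (153/5, -1138/5). Substituting into each constraint, equality holds for (ii) and (v); the remaining constraints have slack.

(ii) and (v)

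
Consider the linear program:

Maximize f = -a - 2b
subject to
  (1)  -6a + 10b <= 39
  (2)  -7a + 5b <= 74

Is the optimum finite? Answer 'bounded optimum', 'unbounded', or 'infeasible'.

From the feasible point (-109/8, -171/40), moving in the direction (-5, -7) keeps every constraint satisfied while f increases without bound.

unbounded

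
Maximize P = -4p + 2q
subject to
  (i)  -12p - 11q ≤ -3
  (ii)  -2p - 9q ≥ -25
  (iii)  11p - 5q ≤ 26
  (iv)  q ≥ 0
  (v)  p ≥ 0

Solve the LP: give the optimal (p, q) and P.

Feasible corners and P = -4p + 2q:
  (1/4, 0) → P = -1
  (0, 3/11) → P = 6/11
  (359/109, 223/109) → P = -990/109
  (0, 25/9) → P = 50/9
  (26/11, 0) → P = -104/11

The binding constraints are -2p - 9q = -25 and p = 0.
Solving simultaneously gives p = 0, q = 25/9.

p = 0, q = 25/9, maximum P = 50/9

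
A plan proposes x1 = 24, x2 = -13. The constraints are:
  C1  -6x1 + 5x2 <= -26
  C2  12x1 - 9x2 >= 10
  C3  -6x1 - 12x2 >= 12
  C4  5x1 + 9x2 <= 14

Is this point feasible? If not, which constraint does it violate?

C1: -209 ≤ -26 ✓
C2: 405 ≥ 10 ✓
C3: 12 ≥ 12 ✓
C4: 3 ≤ 14 ✓

feasible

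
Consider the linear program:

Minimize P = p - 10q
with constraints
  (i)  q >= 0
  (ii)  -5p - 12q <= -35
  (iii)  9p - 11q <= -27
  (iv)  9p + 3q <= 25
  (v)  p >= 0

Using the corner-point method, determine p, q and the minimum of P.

p = 0, q = 25/3, minimum P = -250/3

Feasible corners and P = p - 10q:
  (61/163, 450/163) → P = -4439/163
  (0, 35/12) → P = -175/6
  (97/63, 26/7) → P = -2243/63
  (0, 25/3) → P = -250/3

At the optimal vertex, 9p + 3q = 25 and p = 0.
Solving simultaneously gives p = 0, q = 25/3.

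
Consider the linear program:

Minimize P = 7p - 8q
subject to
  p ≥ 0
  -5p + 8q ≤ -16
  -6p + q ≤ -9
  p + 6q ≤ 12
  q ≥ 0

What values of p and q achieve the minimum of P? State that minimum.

Feasible corners and P = 7p - 8q:
  (96/19, 22/19) → P = 496/19
  (16/5, 0) → P = 112/5
  (12, 0) → P = 84

The optimum lies where -5p + 8q = -16 and q = 0.
Solving simultaneously gives p = 16/5, q = 0.

p = 16/5, q = 0, minimum P = 112/5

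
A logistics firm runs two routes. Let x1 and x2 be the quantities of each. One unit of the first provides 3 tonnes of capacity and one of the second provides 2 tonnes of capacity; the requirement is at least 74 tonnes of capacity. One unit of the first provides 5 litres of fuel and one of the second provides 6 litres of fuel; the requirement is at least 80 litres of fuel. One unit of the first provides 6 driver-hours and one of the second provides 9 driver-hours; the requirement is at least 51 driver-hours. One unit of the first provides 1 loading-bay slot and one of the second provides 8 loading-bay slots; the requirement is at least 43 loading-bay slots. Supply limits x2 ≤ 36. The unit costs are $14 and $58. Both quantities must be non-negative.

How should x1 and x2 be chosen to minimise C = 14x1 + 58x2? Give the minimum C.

The feasible region is unbounded (it extends along (1, 0)), but C strictly increases along every unbounded feasible direction, so there is no improving ray and the minimum is attained at a vertex.

The optimum lies where 3x1 + 2x2 = 74 and x1 + 8x2 = 43.
Solving simultaneously gives x1 = 23, x2 = 5/2.

x1 = 23, x2 = 5/2, minimum C = 467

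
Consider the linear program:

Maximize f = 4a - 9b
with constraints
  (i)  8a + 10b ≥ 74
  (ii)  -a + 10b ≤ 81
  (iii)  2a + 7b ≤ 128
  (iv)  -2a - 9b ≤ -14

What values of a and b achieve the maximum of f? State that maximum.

a = 527/2, b = -57, maximum f = 1567

Corner points and f = 4a - 9b:
  (-7/9, 361/45) → f = -3389/45
  (263/26, -9/13) → f = 607/13
  (713/27, 290/27) → f = 242/27
  (527/2, -57) → f = 1567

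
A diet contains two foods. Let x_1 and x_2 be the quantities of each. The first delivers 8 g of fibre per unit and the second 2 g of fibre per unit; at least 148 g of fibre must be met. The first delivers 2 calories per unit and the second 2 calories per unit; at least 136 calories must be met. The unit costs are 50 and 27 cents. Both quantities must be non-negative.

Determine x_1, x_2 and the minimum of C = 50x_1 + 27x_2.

Corner points and C = 50x_1 + 27x_2:
  (0, 74) → C = 1998
  (68, 0) → C = 3400
  (2, 66) → C = 1882
The feasible region is unbounded (it extends along (0, 1), (1, 0)), but C strictly increases along every unbounded feasible direction, so there is no improving ray and the minimum is attained at a vertex.

The binding constraints are 8x_1 + 2x_2 = 148 and 2x_1 + 2x_2 = 136.
Solving simultaneously gives x_1 = 2, x_2 = 66.

x_1 = 2, x_2 = 66, minimum C = 1882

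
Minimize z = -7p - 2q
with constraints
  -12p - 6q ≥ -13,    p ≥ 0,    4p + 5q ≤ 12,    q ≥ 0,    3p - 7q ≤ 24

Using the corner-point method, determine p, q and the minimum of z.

Corner points and z = -7p - 2q:
  (0, 13/6) → z = -13/3
  (13/12, 0) → z = -91/12
  (0, 0) → z = 0

p = 13/12, q = 0, minimum z = -91/12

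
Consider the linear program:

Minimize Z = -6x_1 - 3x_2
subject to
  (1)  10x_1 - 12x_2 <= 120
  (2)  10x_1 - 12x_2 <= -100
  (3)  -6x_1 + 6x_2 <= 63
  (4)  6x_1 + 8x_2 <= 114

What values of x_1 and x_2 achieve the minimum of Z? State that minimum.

At the optimal vertex, 10x_1 - 12x_2 = -100 and 6x_1 + 8x_2 = 114.
Solving simultaneously gives x_1 = 71/19, x_2 = 435/38.

x_1 = 71/19, x_2 = 435/38, minimum Z = -2157/38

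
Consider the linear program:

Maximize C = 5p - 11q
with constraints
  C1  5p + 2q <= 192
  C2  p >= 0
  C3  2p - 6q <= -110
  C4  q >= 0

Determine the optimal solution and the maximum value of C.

p = 466/17, q = 467/17, maximum C = -2807/17

Extreme points and C = 5p - 11q:
  (0, 96) → C = -1056
  (466/17, 467/17) → C = -2807/17
  (0, 55/3) → C = -605/3

At the optimal vertex, 5p + 2q = 192 and 2p - 6q = -110.
Solving simultaneously gives p = 466/17, q = 467/17.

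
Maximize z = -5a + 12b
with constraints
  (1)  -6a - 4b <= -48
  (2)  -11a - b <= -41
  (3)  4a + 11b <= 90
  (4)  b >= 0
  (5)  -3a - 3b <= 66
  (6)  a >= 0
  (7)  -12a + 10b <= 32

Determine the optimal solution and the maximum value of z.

a = 84/25, b = 174/25, maximum z = 1668/25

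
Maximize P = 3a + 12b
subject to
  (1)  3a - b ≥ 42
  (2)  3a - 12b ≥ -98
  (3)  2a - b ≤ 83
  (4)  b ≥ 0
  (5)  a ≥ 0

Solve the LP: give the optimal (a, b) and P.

Corner points and P = 3a + 12b:
  (602/33, 140/11) → P = 2282/11
  (14, 0) → P = 42
  (1094/21, 445/21) → P = 2874/7
  (83/2, 0) → P = 249/2

The optimum lies where 3a - 12b = -98 and 2a - b = 83.
Solving simultaneously gives a = 1094/21, b = 445/21.

a = 1094/21, b = 445/21, maximum P = 2874/7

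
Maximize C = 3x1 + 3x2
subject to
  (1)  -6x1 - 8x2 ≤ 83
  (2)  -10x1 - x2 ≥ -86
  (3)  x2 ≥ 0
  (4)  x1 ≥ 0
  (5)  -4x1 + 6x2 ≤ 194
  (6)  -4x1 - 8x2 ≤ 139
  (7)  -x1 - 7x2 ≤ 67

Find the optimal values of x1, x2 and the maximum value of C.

Extreme points and C = 3x1 + 3x2:
  (43/5, 0) → C = 129/5
  (161/32, 571/16) → C = 3909/32
  (0, 0) → C = 0
  (0, 97/3) → C = 97

The binding constraints are -10x1 - x2 = -86 and -4x1 + 6x2 = 194.
Solving simultaneously gives x1 = 161/32, x2 = 571/16.

x1 = 161/32, x2 = 571/16, maximum C = 3909/32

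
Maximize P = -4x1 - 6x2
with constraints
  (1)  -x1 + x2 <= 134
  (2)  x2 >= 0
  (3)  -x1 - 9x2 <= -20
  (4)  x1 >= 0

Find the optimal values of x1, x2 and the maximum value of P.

Feasible corners and P = -4x1 - 6x2:
  (0, 134) → P = -804
  (20, 0) → P = -80
  (0, 20/9) → P = -40/3
The feasible region is unbounded (it extends along (1, 1), (1, 0)), but P strictly decreases along every unbounded feasible direction, so there is no improving ray and the maximum is attained at a vertex.

x1 = 0, x2 = 20/9, maximum P = -40/3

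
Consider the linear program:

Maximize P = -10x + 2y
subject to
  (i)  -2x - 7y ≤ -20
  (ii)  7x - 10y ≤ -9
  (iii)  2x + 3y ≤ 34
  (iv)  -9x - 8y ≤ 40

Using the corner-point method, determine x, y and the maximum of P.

Feasible corners and P = -10x + 2y:
  (137/69, 158/69) → P = -1054/69
  (-440/47, 260/47) → P = 4920/47
  (313/41, 256/41) → P = -2618/41
  (-392/11, 386/11) → P = 4692/11

x = -392/11, y = 386/11, maximum P = 4692/11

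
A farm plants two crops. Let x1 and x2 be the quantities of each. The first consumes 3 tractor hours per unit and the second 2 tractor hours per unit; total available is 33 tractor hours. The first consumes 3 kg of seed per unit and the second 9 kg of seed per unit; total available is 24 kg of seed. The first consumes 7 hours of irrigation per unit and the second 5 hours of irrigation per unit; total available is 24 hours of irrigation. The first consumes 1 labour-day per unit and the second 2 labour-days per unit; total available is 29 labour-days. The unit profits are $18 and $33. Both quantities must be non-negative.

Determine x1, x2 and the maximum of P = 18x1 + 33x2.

x1 = 2, x2 = 2, maximum P = 102

Feasible corners and P = 18x1 + 33x2:
  (0, 0) → P = 0
  (0, 8/3) → P = 88
  (24/7, 0) → P = 432/7
  (2, 2) → P = 102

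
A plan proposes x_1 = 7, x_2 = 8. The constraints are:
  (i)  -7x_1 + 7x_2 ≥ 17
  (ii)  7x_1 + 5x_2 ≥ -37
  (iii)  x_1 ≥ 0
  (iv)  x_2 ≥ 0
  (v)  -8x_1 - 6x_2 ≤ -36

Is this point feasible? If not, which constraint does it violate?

Constraint (i): -7x_1 + 7x_2 = 7, which is not ≥ 17. All other constraints are satisfied.

not feasible — violates (i)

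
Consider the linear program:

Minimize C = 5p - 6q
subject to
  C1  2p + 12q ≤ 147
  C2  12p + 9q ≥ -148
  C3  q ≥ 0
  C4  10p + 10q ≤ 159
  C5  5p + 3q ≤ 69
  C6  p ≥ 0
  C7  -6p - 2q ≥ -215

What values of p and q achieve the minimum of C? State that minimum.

The binding constraints are 2p + 12q = 147 and p = 0.
Solving simultaneously gives p = 0, q = 49/4.

p = 0, q = 49/4, minimum C = -147/2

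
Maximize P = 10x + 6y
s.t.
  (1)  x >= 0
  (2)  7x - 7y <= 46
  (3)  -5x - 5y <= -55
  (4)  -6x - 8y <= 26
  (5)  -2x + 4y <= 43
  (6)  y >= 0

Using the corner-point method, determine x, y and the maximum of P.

Extreme points and P = 10x + 6y:
  (123/14, 31/14) → P = 708/7
  (485/14, 393/14) → P = 3604/7
  (1/6, 65/6) → P = 200/3

x = 485/14, y = 393/14, maximum P = 3604/7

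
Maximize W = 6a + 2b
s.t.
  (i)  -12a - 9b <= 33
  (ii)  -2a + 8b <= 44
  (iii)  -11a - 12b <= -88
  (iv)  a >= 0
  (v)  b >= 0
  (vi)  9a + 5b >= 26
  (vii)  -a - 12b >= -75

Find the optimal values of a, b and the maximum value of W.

Extreme points and W = 6a + 2b:
  (11/7, 165/28) → W = 297/14
  (9/4, 97/16) → W = 205/8
  (8, 0) → W = 48
  (75, 0) → W = 450

a = 75, b = 0, maximum W = 450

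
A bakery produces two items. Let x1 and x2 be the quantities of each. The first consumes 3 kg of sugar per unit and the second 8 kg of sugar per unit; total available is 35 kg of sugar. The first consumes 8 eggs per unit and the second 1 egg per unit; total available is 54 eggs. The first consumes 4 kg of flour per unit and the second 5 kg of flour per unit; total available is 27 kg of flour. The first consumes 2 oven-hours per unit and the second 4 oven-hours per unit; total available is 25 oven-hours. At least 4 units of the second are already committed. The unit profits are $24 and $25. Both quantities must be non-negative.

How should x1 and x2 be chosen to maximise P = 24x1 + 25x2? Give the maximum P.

x1 = 1, x2 = 4, maximum P = 124

Feasible corners and P = 24x1 + 25x2:
  (0, 35/8) → P = 875/8
  (0, 4) → P = 100
  (1, 4) → P = 124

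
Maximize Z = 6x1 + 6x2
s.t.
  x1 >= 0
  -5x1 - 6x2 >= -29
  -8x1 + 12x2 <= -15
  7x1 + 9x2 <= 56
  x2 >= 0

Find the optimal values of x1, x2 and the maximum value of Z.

Corner points and Z = 6x1 + 6x2:
  (73/18, 157/108) → Z = 595/18
  (29/5, 0) → Z = 174/5
  (15/8, 0) → Z = 45/4

At the optimal vertex, -5x1 - 6x2 = -29 and x2 = 0.
Solving simultaneously gives x1 = 29/5, x2 = 0.

x1 = 29/5, x2 = 0, maximum Z = 174/5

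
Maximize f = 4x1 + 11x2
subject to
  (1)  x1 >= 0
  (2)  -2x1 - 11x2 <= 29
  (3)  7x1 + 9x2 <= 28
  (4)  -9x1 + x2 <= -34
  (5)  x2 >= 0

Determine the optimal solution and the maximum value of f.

Feasible corners and f = 4x1 + 11x2:
  (167/44, 7/44) → f = 745/44
  (4, 0) → f = 16
  (34/9, 0) → f = 136/9

At the optimal vertex, 7x1 + 9x2 = 28 and -9x1 + x2 = -34.
Solving simultaneously gives x1 = 167/44, x2 = 7/44.

x1 = 167/44, x2 = 7/44, maximum f = 745/44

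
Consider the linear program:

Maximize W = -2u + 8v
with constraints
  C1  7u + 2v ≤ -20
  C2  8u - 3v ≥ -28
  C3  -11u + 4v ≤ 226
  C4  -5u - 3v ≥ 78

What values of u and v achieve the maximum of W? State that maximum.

u = -106/13, v = -484/39, maximum W = -3236/39

Extreme points and W = -2u + 8v:
  (96/11, -446/11) → W = -3760/11
  (-566, -1500) → W = -10868
  (-106/13, -484/39) → W = -3236/39
The feasible region is unbounded (it extends along (2, -7), (-4, -11)), but W strictly decreases along every unbounded feasible direction, so there is no improving ray and the maximum is attained at a vertex.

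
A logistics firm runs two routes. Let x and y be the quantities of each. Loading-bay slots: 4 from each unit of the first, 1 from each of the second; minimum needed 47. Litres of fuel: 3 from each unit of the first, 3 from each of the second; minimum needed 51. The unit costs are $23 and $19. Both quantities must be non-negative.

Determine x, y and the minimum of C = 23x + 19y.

x = 10, y = 7, minimum C = 363

The feasible region is unbounded (it extends along (0, 1), (1, 0)), but C strictly increases along every unbounded feasible direction, so there is no improving ray and the minimum is attained at a vertex.

The optimum lies where 4x + y = 47 and 3x + 3y = 51.
Solving simultaneously gives x = 10, y = 7.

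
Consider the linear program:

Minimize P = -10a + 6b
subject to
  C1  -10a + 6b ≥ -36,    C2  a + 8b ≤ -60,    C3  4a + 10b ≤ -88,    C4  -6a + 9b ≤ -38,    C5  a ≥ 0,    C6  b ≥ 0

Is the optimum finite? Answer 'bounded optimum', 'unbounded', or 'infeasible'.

infeasible

The boundaries a = 0 and b = 0 meet at (0, 0), but that point violates a + 8b ≤ -60. Every candidate vertex is excluded by some other constraint, so the feasible region is empty.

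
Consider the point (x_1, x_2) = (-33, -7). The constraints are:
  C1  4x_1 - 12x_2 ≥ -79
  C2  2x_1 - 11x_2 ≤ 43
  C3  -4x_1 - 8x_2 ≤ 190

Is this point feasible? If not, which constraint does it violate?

C1: -48 ≥ -79 ✓
C2: 11 ≤ 43 ✓
C3: 188 ≤ 190 ✓

feasible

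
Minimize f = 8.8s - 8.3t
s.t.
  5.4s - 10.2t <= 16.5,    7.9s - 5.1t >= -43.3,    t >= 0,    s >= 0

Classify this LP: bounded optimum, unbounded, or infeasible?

From the feasible point (55/18, 0), moving in the direction (5.1, 7.9) keeps every constraint satisfied while f decreases without bound.

unbounded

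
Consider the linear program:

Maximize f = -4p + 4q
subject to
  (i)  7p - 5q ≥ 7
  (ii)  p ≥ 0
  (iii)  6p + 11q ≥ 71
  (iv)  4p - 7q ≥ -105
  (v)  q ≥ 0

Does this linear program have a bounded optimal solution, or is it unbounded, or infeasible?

bounded optimum

Vertices and f = -4p + 4q:
  (432/107, 455/107) → f = 92/107
  (574/29, 763/29) → f = 756/29
  (71/6, 0) → f = -142/3
The feasible region has finitely many vertices and no improving ray; the maximum is 756/29 at (574/29, 763/29).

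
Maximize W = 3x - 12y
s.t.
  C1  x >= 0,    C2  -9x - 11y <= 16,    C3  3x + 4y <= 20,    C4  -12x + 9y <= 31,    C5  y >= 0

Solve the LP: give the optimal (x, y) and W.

x = 20/3, y = 0, maximum W = 20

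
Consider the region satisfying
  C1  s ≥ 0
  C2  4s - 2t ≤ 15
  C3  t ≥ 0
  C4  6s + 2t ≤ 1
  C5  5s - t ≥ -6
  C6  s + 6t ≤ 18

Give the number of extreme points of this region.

3

Pairwise boundary intersections that survive every other constraint:
  (0, 0)
  (0, 1/2)
  (1/6, 0)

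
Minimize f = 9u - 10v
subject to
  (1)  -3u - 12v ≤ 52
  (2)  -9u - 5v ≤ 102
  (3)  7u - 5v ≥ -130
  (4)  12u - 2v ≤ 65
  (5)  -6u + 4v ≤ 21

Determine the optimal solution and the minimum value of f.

u = 151/18, v = 107/6, minimum f = -617/6

Vertices and f = 9u - 10v:
  (338/75, -273/50) → f = 2379/25
  (-115/21, -83/28) → f = -275/14
  (151/18, 107/6) → f = -617/6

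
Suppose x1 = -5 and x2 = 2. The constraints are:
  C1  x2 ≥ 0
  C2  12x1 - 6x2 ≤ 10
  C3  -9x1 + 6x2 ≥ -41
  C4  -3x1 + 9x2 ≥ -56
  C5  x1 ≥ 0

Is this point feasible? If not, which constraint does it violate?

Constraint C5: x1 = -5, which is not ≥ 0. All other constraints are satisfied.

not feasible — violates C5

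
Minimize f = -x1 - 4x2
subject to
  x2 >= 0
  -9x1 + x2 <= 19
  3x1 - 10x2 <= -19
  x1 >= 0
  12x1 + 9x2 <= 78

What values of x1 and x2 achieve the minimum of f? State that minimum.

x1 = 0, x2 = 26/3, minimum f = -104/3

Corner points and f = -x1 - 4x2:
  (0, 19/10) → f = -38/5
  (29/7, 22/7) → f = -117/7
  (0, 26/3) → f = -104/3

At the optimal vertex, x1 = 0 and 12x1 + 9x2 = 78.
Solving simultaneously gives x1 = 0, x2 = 26/3.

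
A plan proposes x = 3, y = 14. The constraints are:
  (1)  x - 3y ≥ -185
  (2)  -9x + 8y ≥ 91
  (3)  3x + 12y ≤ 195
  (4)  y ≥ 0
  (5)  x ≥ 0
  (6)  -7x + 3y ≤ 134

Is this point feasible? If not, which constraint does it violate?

not feasible — violates (2)

Constraint (2): -9x + 8y = 85, which is not ≥ 91. All other constraints are satisfied.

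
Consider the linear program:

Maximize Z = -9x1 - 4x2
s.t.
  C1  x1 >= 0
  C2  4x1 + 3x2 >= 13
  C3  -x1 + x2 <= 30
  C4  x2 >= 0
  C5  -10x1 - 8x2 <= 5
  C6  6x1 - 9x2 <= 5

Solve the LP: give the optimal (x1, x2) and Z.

Extreme points and Z = -9x1 - 4x2:
  (0, 13/3) → Z = -52/3
  (0, 30) → Z = -120
  (22/9, 29/27) → Z = -710/27
The feasible region is unbounded (it extends along (1, 1), (3, 2)), but Z strictly decreases along every unbounded feasible direction, so there is no improving ray and the maximum is attained at a vertex.

The binding constraints are x1 = 0 and 4x1 + 3x2 = 13.
Solving simultaneously gives x1 = 0, x2 = 13/3.

x1 = 0, x2 = 13/3, maximum Z = -52/3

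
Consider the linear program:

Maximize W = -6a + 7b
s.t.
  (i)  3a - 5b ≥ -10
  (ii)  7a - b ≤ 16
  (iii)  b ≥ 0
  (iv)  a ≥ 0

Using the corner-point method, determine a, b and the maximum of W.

Feasible corners and W = -6a + 7b:
  (45/16, 59/16) → W = 143/16
  (0, 2) → W = 14
  (16/7, 0) → W = -96/7
  (0, 0) → W = 0

The binding constraints are 3a - 5b = -10 and a = 0.
Solving simultaneously gives a = 0, b = 2.

a = 0, b = 2, maximum W = 14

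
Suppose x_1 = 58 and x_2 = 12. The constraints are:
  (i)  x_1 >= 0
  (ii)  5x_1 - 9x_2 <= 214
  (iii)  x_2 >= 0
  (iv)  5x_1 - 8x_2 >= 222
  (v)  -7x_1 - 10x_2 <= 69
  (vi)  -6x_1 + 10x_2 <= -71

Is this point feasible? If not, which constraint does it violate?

not feasible — violates (iv)

Constraint (iv): 5x_1 - 8x_2 = 194, which is not ≥ 222. All other constraints are satisfied.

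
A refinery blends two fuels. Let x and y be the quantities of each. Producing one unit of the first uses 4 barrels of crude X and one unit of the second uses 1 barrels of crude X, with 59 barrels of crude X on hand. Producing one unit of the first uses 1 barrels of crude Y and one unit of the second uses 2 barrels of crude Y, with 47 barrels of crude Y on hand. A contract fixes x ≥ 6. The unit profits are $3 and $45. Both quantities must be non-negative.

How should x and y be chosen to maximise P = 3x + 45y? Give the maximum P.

x = 6, y = 41/2, maximum P = 1881/2

Corner points and P = 3x + 45y:
  (59/4, 0) → P = 177/4
  (6, 0) → P = 18
  (71/7, 129/7) → P = 6018/7
  (6, 41/2) → P = 1881/2

The binding constraints are x + 2y = 47 and x = 6.
Solving simultaneously gives x = 6, y = 41/2.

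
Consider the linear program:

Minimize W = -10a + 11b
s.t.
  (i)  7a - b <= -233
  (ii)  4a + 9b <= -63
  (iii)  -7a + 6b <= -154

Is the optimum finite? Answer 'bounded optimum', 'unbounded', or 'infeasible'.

unbounded

From the feasible point (-1552/35, -387/5), moving in the direction (-1, -7) keeps every constraint satisfied while W decreases without bound.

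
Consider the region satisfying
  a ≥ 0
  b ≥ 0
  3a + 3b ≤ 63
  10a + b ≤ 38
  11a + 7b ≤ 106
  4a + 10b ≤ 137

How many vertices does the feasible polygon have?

5

Pairwise boundary intersections that survive every other constraint:
  (0, 0)
  (0, 137/10)
  (19/5, 0)
  (160/59, 642/59)
  (101/82, 1083/82)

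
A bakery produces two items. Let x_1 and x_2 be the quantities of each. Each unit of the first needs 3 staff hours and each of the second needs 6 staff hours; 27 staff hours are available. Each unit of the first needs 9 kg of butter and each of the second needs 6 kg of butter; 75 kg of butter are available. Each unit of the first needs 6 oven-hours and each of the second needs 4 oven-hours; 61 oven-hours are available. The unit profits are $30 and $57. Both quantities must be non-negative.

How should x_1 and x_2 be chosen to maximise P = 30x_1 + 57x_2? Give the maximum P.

Corner points and P = 30x_1 + 57x_2:
  (0, 0) → P = 0
  (0, 9/2) → P = 513/2
  (25/3, 0) → P = 250
  (8, 1/2) → P = 537/2

x_1 = 8, x_2 = 1/2, maximum P = 537/2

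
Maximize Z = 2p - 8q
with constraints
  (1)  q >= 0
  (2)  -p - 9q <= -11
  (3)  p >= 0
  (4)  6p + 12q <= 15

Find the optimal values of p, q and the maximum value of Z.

p = 1/14, q = 17/14, maximum Z = -67/7

Extreme points and Z = 2p - 8q:
  (0, 11/9) → Z = -88/9
  (1/14, 17/14) → Z = -67/7
  (0, 5/4) → Z = -10

The binding constraints are -p - 9q = -11 and 6p + 12q = 15.
Solving simultaneously gives p = 1/14, q = 17/14.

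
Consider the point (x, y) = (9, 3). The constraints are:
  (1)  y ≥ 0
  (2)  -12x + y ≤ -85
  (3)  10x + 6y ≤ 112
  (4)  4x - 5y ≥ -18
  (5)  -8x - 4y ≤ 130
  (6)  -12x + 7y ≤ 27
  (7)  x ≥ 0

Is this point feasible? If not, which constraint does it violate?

(1): 3 ≥ 0 ✓
(2): -105 ≤ -85 ✓
(3): 108 ≤ 112 ✓
(4): 21 ≥ -18 ✓
(5): -84 ≤ 130 ✓
(6): -87 ≤ 27 ✓
(7): 9 ≥ 0 ✓

feasible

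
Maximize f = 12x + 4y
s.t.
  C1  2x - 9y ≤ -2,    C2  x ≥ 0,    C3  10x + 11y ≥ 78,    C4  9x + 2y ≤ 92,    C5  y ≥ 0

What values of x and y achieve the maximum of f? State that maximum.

x = 0, y = 46, maximum f = 184

Corner points and f = 12x + 4y:
  (85/14, 11/7) → f = 554/7
  (824/85, 202/85) → f = 10696/85
  (0, 78/11) → f = 312/11
  (0, 46) → f = 184

The binding constraints are x = 0 and 9x + 2y = 92.
Solving simultaneously gives x = 0, y = 46.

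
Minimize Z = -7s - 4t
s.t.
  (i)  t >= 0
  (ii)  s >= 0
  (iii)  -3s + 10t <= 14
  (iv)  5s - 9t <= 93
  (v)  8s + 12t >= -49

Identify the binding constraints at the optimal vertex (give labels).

(iii) and (iv)

Vertices and Z = -7s - 4t:
  (0, 0) → Z = 0
  (93/5, 0) → Z = -651/5
  (0, 7/5) → Z = -28/5
  (1056/23, 349/23) → Z = -8788/23

The minimum is at (1056/23, 349/23). Substituting into each constraint, equality holds for (iii) and (iv); the remaining constraints have slack.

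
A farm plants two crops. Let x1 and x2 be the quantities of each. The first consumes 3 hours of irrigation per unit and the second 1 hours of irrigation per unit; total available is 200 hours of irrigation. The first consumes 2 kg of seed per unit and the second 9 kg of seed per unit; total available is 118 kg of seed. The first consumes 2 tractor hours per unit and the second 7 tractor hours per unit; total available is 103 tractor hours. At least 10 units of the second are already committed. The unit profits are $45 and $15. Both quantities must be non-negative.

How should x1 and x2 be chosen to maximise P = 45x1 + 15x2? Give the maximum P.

x1 = 14, x2 = 10, maximum P = 780

Corner points and P = 45x1 + 15x2:
  (0, 118/9) → P = 590/3
  (0, 10) → P = 150
  (14, 10) → P = 780

At the optimal vertex, 2x1 + 9x2 = 118 and x2 = 10.
Solving simultaneously gives x1 = 14, x2 = 10.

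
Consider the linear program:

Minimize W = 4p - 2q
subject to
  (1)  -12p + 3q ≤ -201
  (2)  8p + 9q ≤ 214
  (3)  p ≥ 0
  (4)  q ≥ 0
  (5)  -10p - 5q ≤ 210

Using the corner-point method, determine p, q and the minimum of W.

p = 817/44, q = 80/11, minimum W = 657/11

Extreme points and W = 4p - 2q:
  (817/44, 80/11) → W = 657/11
  (67/4, 0) → W = 67
  (107/4, 0) → W = 107

The binding constraints are -12p + 3q = -201 and 8p + 9q = 214.
Solving simultaneously gives p = 817/44, q = 80/11.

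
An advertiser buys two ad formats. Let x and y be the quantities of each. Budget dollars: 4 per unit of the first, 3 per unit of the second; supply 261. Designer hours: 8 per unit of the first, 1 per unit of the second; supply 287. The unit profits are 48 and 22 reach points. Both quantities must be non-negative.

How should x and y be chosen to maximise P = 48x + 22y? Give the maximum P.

x = 30, y = 47, maximum P = 2474

Extreme points and P = 48x + 22y:
  (0, 0) → P = 0
  (0, 87) → P = 1914
  (287/8, 0) → P = 1722
  (30, 47) → P = 2474

The binding constraints are 4x + 3y = 261 and 8x + y = 287.
Solving simultaneously gives x = 30, y = 47.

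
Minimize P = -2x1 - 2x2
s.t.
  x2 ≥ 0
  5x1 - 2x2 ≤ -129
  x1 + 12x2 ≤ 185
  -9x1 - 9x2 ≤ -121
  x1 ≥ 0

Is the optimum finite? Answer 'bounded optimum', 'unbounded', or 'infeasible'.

infeasible

The boundaries x2 = 0 and x1 + 12x2 = 185 meet at (185, 0), but that point violates 5x1 - 2x2 ≤ -129. Every candidate vertex is excluded by some other constraint, so the feasible region is empty.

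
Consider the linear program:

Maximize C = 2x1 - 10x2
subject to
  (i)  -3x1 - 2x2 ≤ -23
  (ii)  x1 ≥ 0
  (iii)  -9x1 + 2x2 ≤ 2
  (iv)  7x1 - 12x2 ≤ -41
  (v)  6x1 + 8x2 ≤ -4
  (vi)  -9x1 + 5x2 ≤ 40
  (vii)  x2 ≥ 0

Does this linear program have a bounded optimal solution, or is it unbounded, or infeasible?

infeasible

The boundaries -3x1 - 2x2 = -23 and -9x1 + 2x2 = 2 meet at (7/4, 71/8), but that point violates 6x1 + 8x2 ≤ -4. Every candidate vertex is excluded by some other constraint, so the feasible region is empty.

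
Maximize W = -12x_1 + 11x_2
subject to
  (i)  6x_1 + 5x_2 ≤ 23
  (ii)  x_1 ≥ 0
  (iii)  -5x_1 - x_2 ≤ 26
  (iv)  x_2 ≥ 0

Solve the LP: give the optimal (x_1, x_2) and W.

x_1 = 0, x_2 = 23/5, maximum W = 253/5

Corner points and W = -12x_1 + 11x_2:
  (0, 23/5) → W = 253/5
  (23/6, 0) → W = -46
  (0, 0) → W = 0

The binding constraints are 6x_1 + 5x_2 = 23 and x_1 = 0.
Solving simultaneously gives x_1 = 0, x_2 = 23/5.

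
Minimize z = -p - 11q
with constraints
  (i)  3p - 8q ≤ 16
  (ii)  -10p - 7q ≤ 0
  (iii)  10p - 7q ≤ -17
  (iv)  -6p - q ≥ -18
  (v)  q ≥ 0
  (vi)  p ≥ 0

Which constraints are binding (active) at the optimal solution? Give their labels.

Corner points and z = -p - 11q:
  (109/52, 141/26) → z = -247/4
  (0, 17/7) → z = -187/7
  (0, 18) → z = -198

The minimum is at (0, 18). Substituting into each constraint, equality holds for (iv) and (vi); the remaining constraints have slack.

(iv) and (vi)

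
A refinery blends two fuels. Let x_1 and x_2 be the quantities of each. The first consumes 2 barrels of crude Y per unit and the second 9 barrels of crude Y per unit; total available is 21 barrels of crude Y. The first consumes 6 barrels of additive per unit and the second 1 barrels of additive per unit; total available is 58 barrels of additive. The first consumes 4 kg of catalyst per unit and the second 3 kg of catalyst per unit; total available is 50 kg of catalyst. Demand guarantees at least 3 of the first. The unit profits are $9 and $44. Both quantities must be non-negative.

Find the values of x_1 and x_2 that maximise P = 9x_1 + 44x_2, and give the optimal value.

x_1 = 3, x_2 = 5/3, maximum P = 301/3

Corner points and P = 9x_1 + 44x_2:
  (29/3, 0) → P = 87
  (3, 0) → P = 27
  (501/52, 5/26) → P = 4949/52
  (3, 5/3) → P = 301/3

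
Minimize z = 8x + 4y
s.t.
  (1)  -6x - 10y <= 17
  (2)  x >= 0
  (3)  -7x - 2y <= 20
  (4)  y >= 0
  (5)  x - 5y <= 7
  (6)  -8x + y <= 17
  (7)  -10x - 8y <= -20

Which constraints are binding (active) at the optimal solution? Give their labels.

(2) and (7)

Vertices and z = 8x + 4y:
  (0, 17) → z = 68
  (0, 5/2) → z = 10
  (7, 0) → z = 56
  (2, 0) → z = 16
The feasible region is unbounded (it extends along (1, 8), (5, 1)), but z strictly increases along every unbounded feasible direction, so there is no improving ray and the minimum is attained at a vertex.

The minimum is at (0, 5/2). Substituting into each constraint, equality holds for (2) and (7); the remaining constraints have slack.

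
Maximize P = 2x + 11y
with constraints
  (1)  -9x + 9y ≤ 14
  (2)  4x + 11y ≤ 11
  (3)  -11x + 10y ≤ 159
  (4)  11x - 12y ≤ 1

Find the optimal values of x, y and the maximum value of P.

x = -11/27, y = 31/27, maximum P = 319/27

Feasible corners and P = 2x + 11y:
  (-11/27, 31/27) → P = 319/27
  (-59/3, -163/9) → P = -2147/9
  (11/13, 9/13) → P = 121/13

The binding constraints are -9x + 9y = 14 and 4x + 11y = 11.
Solving simultaneously gives x = -11/27, y = 31/27.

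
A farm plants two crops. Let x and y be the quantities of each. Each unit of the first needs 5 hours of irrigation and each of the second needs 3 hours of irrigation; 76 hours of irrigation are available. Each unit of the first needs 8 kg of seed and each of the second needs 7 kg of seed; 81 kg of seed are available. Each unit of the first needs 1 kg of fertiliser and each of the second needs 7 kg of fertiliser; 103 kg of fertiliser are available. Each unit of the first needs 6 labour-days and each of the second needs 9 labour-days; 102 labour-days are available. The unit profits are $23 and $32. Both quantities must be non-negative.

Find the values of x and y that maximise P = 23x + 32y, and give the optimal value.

x = 1/2, y = 11, maximum P = 727/2

Corner points and P = 23x + 32y:
  (0, 0) → P = 0
  (0, 34/3) → P = 1088/3
  (81/8, 0) → P = 1863/8
  (1/2, 11) → P = 727/2

The optimum lies where 8x + 7y = 81 and 6x + 9y = 102.
Solving simultaneously gives x = 1/2, y = 11.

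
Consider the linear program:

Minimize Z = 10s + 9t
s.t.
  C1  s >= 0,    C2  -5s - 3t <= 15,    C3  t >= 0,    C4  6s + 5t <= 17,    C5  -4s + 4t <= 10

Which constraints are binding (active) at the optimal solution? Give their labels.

C1 and C3

Feasible corners and Z = 10s + 9t:
  (0, 0) → Z = 0
  (0, 5/2) → Z = 45/2
  (17/6, 0) → Z = 85/3
  (9/22, 32/11) → Z = 333/11

The minimum is at (0, 0). Substituting into each constraint, equality holds for C1 and C3; the remaining constraints have slack.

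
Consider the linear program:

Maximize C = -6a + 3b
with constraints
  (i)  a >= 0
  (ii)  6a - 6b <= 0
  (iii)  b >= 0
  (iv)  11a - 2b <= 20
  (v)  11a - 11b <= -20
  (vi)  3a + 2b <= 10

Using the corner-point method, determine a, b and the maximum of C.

a = 0, b = 5, maximum C = 15

At the optimal vertex, a = 0 and 3a + 2b = 10.
Solving simultaneously gives a = 0, b = 5.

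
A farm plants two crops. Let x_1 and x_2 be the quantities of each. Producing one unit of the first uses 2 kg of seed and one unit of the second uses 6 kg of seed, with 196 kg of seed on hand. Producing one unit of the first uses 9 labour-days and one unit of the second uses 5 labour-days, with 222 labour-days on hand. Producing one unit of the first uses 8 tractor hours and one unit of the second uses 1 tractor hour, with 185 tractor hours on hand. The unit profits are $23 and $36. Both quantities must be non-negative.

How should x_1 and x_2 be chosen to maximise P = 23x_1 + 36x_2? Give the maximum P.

x_1 = 8, x_2 = 30, maximum P = 1264

Corner points and P = 23x_1 + 36x_2:
  (0, 0) → P = 0
  (0, 98/3) → P = 1176
  (185/8, 0) → P = 4255/8
  (8, 30) → P = 1264
  (703/31, 111/31) → P = 20165/31

The binding constraints are 2x_1 + 6x_2 = 196 and 9x_1 + 5x_2 = 222.
Solving simultaneously gives x_1 = 8, x_2 = 30.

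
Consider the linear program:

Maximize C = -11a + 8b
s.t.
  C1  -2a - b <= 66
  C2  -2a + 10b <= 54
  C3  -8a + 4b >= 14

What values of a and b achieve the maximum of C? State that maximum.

Vertices and C = -11a + 8b:
  (-357/11, -12/11) → C = 3831/11
  (-139/8, -125/4) → C = -471/8
  (19/18, 101/18) → C = 599/18

At the optimal vertex, -2a - b = 66 and -2a + 10b = 54.
Solving simultaneously gives a = -357/11, b = -12/11.

a = -357/11, b = -12/11, maximum C = 3831/11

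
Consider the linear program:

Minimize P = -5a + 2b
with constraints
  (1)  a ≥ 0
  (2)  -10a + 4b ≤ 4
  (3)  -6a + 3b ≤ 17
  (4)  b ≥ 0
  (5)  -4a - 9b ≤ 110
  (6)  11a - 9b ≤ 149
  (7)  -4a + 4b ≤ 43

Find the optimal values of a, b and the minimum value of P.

Corner points and P = -5a + 2b:
  (0, 1) → P = 2
  (0, 0) → P = 0
  (13/2, 69/4) → P = 2
  (149/11, 0) → P = -745/11
  (983/8, 1069/8) → P = -2777/8

At the optimal vertex, 11a - 9b = 149 and -4a + 4b = 43.
Solving simultaneously gives a = 983/8, b = 1069/8.

a = 983/8, b = 1069/8, minimum P = -2777/8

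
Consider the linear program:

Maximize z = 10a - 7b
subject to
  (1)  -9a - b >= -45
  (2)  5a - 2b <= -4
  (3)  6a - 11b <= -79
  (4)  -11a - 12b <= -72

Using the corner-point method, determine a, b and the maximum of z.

Extreme points and z = 10a - 7b:
  (86/23, 261/23) → z = -967/23
  (114/43, 371/43) → z = -1457/43
  (-156/193, 1301/193) → z = -10667/193
The feasible region is unbounded (it extends along (-12, 11), (-1, 9)), but z strictly decreases along every unbounded feasible direction, so there is no improving ray and the maximum is attained at a vertex.

a = 114/43, b = 371/43, maximum z = -1457/43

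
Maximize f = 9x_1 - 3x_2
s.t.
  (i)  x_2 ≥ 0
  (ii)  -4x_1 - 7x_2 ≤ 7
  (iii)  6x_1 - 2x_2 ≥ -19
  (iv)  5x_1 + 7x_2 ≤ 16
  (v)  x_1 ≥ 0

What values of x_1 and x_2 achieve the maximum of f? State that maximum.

x_1 = 16/5, x_2 = 0, maximum f = 144/5

Vertices and f = 9x_1 - 3x_2:
  (16/5, 0) → f = 144/5
  (0, 0) → f = 0
  (0, 16/7) → f = -48/7

The optimum lies where x_2 = 0 and 5x_1 + 7x_2 = 16.
Solving simultaneously gives x_1 = 16/5, x_2 = 0.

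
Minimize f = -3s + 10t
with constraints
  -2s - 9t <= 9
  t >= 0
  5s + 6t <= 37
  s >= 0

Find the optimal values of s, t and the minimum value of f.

Feasible corners and f = -3s + 10t:
  (37/5, 0) → f = -111/5
  (0, 0) → f = 0
  (0, 37/6) → f = 185/3

The optimum lies where t = 0 and 5s + 6t = 37.
Solving simultaneously gives s = 37/5, t = 0.

s = 37/5, t = 0, minimum f = -111/5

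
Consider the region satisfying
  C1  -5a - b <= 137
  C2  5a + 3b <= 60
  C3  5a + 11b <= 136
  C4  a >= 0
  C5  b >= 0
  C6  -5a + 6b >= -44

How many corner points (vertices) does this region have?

Of the 15 pairwise boundary intersections, those satisfying every inequality are:
  (63/10, 19/2)
  (164/15, 16/9)
  (0, 136/11)
  (0, 0)
  (44/5, 0)

5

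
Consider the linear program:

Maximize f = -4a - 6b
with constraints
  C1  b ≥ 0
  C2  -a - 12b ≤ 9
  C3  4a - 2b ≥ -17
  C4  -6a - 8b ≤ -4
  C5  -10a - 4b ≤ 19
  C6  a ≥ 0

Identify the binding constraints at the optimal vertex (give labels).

C1 and C4

Corner points and f = -4a - 6b:
  (2/3, 0) → f = -8/3
  (0, 17/2) → f = -51
  (0, 1/2) → f = -3
The feasible region is unbounded (it extends along (1, 2), (1, 0)), but f strictly decreases along every unbounded feasible direction, so there is no improving ray and the maximum is attained at a vertex.

The maximum is at (2/3, 0). Substituting into each constraint, equality holds for C1 and C4; the remaining constraints have slack.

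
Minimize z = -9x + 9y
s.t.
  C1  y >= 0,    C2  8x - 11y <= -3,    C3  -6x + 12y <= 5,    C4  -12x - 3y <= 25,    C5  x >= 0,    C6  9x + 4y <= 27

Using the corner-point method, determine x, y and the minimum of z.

x = 19/30, y = 11/15, minimum z = 9/10

Corner points and z = -9x + 9y:
  (19/30, 11/15) → z = 9/10
  (0, 3/11) → z = 27/11
  (0, 5/12) → z = 15/4

The binding constraints are 8x - 11y = -3 and -6x + 12y = 5.
Solving simultaneously gives x = 19/30, y = 11/15.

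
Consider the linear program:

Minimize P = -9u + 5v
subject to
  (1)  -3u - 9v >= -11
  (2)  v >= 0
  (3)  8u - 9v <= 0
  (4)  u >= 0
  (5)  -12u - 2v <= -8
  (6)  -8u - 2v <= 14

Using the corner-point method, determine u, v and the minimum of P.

Corner points and P = -9u + 5v:
  (1, 8/9) → P = -41/9
  (25/51, 18/17) → P = 15/17
  (18/31, 16/31) → P = -82/31

The binding constraints are -3u - 9v = -11 and 8u - 9v = 0.
Solving simultaneously gives u = 1, v = 8/9.

u = 1, v = 8/9, minimum P = -41/9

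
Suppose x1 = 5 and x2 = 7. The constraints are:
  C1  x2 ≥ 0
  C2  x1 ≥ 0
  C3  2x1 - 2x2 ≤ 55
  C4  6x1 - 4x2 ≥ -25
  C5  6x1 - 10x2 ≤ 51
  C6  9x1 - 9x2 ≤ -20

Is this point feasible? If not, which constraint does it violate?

not feasible — violates C6

Constraint C6: 9x1 - 9x2 = -18, which is not ≤ -20. All other constraints are satisfied.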